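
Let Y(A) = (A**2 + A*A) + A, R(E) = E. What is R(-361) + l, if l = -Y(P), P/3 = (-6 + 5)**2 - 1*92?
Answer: -149146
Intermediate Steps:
P = -273 (P = 3*((-6 + 5)**2 - 1*92) = 3*((-1)**2 - 92) = 3*(1 - 92) = 3*(-91) = -273)
Y(A) = A + 2*A**2 (Y(A) = (A**2 + A**2) + A = 2*A**2 + A = A + 2*A**2)
l = -148785 (l = -(-273)*(1 + 2*(-273)) = -(-273)*(1 - 546) = -(-273)*(-545) = -1*148785 = -148785)
R(-361) + l = -361 - 148785 = -149146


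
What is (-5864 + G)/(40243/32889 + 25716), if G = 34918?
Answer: 955557006/845813767 ≈ 1.1297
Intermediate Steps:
(-5864 + G)/(40243/32889 + 25716) = (-5864 + 34918)/(40243/32889 + 25716) = 29054/(40243*(1/32889) + 25716) = 29054/(40243/32889 + 25716) = 29054/(845813767/32889) = 29054*(32889/845813767) = 955557006/845813767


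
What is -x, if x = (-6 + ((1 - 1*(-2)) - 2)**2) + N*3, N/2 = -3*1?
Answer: 23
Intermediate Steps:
N = -6 (N = 2*(-3*1) = 2*(-3) = -6)
x = -23 (x = (-6 + ((1 - 1*(-2)) - 2)**2) - 6*3 = (-6 + ((1 + 2) - 2)**2) - 18 = (-6 + (3 - 2)**2) - 18 = (-6 + 1**2) - 18 = (-6 + 1) - 18 = -5 - 18 = -23)
-x = -1*(-23) = 23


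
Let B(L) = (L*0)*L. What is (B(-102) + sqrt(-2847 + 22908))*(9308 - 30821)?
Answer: -64539*sqrt(2229) ≈ -3.0470e+6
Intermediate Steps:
B(L) = 0 (B(L) = 0*L = 0)
(B(-102) + sqrt(-2847 + 22908))*(9308 - 30821) = (0 + sqrt(-2847 + 22908))*(9308 - 30821) = (0 + sqrt(20061))*(-21513) = (0 + 3*sqrt(2229))*(-21513) = (3*sqrt(2229))*(-21513) = -64539*sqrt(2229)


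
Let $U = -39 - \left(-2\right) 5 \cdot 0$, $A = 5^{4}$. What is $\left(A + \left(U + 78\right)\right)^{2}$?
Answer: $440896$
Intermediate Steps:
$A = 625$
$U = -39$ ($U = -39 - \left(-10\right) 0 = -39 - 0 = -39 + 0 = -39$)
$\left(A + \left(U + 78\right)\right)^{2} = \left(625 + \left(-39 + 78\right)\right)^{2} = \left(625 + 39\right)^{2} = 664^{2} = 440896$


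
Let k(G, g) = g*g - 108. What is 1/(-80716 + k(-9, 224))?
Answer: -1/30648 ≈ -3.2629e-5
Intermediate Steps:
k(G, g) = -108 + g**2 (k(G, g) = g**2 - 108 = -108 + g**2)
1/(-80716 + k(-9, 224)) = 1/(-80716 + (-108 + 224**2)) = 1/(-80716 + (-108 + 50176)) = 1/(-80716 + 50068) = 1/(-30648) = -1/30648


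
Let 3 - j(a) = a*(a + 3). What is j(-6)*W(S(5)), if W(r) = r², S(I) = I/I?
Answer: -15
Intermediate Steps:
S(I) = 1
j(a) = 3 - a*(3 + a) (j(a) = 3 - a*(a + 3) = 3 - a*(3 + a))
j(-6)*W(S(5)) = (3 - 1*(-6)² - 3*(-6))*1² = (3 - 1*36 + 18)*1 = (3 - 36 + 18)*1 = -15*1 = -15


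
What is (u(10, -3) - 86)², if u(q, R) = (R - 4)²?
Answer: 1369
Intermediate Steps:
u(q, R) = (-4 + R)²
(u(10, -3) - 86)² = ((-4 - 3)² - 86)² = ((-7)² - 86)² = (49 - 86)² = (-37)² = 1369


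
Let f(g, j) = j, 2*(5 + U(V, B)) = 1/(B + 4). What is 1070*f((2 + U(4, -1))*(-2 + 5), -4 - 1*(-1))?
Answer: -3210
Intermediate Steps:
U(V, B) = -5 + 1/(2*(4 + B)) (U(V, B) = -5 + 1/(2*(B + 4)) = -5 + 1/(2*(4 + B)))
1070*f((2 + U(4, -1))*(-2 + 5), -4 - 1*(-1)) = 1070*(-4 - 1*(-1)) = 1070*(-4 + 1) = 1070*(-3) = -3210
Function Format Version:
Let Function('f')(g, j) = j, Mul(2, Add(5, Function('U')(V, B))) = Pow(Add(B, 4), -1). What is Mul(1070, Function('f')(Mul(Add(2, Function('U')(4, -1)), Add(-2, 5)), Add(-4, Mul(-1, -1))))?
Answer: -3210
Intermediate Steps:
Function('U')(V, B) = Add(-5, Mul(Rational(1, 2), Pow(Add(4, B), -1))) (Function('U')(V, B) = Add(-5, Mul(Rational(1, 2), Pow(Add(B, 4), -1))) = Add(-5, Mul(Rational(1, 2), Pow(Add(4, B), -1))))
Mul(1070, Function('f')(Mul(Add(2, Function('U')(4, -1)), Add(-2, 5)), Add(-4, Mul(-1, -1)))) = Mul(1070, Add(-4, Mul(-1, -1))) = Mul(1070, Add(-4, 1)) = Mul(1070, -3) = -3210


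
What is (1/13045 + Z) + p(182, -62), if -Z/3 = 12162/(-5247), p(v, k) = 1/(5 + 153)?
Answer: 8363437289/1201627130 ≈ 6.9601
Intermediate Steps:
p(v, k) = 1/158
Z = 4054/583 (Z = -36486/(-5247) = -36486*(-1)/5247 = -3*(-4054/1749) = 4054/583 ≈ 6.9537)
(1/13045 + Z) + p(182, -62) = (1/13045 + 4054/583) + 1/158 = 52885013/7605235 + 1/158 = 8363437289/1201627130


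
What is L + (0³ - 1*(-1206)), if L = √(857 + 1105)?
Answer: 1206 + 3*√218 ≈ 1250.3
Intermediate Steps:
L = 3*√218 (L = √1962 = 3*√218 ≈ 44.294)
L + (0³ - 1*(-1206)) = 3*√218 + (0³ - 1*(-1206)) = 3*√218 + (0 + 1206) = 3*√218 + 1206 = 1206 + 3*√218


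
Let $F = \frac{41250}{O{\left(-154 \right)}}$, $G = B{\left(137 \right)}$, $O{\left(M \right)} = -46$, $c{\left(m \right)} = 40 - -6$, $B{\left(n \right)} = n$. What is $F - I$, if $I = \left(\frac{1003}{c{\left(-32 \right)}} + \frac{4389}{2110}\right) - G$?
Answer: $- \frac{19014626}{24265} \approx -783.62$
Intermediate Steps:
$c{\left(m \right)} = 46$ ($c{\left(m \right)} = 40 + 6 = 46$)
$G = 137$
$I = - \frac{2744749}{24265}$ ($I = \left(\frac{1003}{46} + \frac{4389}{2110}\right) - 137 = \frac{579556}{24265} - 137 = - \frac{2744749}{24265} \approx -113.12$)
$F = - \frac{20625}{23}$ ($F = \frac{41250}{-46} = 41250 \left(- \frac{1}{46}\right) = - \frac{20625}{23} \approx -896.74$)
$F - I = - \frac{20625}{23} - - \frac{2744749}{24265} = - \frac{20625}{23} + \frac{2744749}{24265} = - \frac{19014626}{24265}$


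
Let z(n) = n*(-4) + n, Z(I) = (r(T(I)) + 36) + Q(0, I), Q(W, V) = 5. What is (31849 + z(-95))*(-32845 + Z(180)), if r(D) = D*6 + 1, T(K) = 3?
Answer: -1053513190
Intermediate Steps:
r(D) = 1 + 6*D (r(D) = 6*D + 1 = 1 + 6*D)
Z(I) = 60 (Z(I) = ((1 + 6*3) + 36) + 5 = ((1 + 18) + 36) + 5 = (19 + 36) + 5 = 55 + 5 = 60)
z(n) = -3*n (z(n) = -4*n + n = -3*n)
(31849 + z(-95))*(-32845 + Z(180)) = (31849 - 3*(-95))*(-32845 + 60) = (31849 + 285)*(-32785) = 32134*(-32785) = -1053513190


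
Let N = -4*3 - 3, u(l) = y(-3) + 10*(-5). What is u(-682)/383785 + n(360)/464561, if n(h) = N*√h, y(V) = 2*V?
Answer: -56/383785 - 90*√10/464561 ≈ -0.00075855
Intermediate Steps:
u(l) = -56 (u(l) = 2*(-3) + 10*(-5) = -6 - 50 = -56)
N = -15 (N = -12 - 3 = -15)
n(h) = -15*√h
u(-682)/383785 + n(360)/464561 = -56/383785 - 90*√10/464561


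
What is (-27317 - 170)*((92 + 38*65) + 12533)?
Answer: -414916265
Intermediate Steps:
(-27317 - 170)*((92 + 38*65) + 12533) = -27487*((92 + 2470) + 12533) = -27487*(2562 + 12533) = -27487*15095 = -414916265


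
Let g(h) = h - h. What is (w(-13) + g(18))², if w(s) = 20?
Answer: 400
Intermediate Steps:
g(h) = 0
(w(-13) + g(18))² = (20 + 0)² = 20² = 400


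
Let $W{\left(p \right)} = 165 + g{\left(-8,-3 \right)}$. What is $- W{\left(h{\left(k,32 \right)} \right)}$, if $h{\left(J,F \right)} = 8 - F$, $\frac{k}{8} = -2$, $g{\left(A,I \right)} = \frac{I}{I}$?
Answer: $-166$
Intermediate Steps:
$g{\left(A,I \right)} = 1$
$k = -16$ ($k = 8 \left(-2\right) = -16$)
$W{\left(p \right)} = 166$ ($W{\left(p \right)} = 165 + 1 = 166$)
$- W{\left(h{\left(k,32 \right)} \right)} = \left(-1\right) 166 = -166$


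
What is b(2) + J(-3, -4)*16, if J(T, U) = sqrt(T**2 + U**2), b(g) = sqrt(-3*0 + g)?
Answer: 80 + sqrt(2) ≈ 81.414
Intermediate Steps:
b(g) = sqrt(g) (b(g) = sqrt(0 + g) = sqrt(g))
b(2) + J(-3, -4)*16 = sqrt(2) + sqrt((-3)**2 + (-4)**2)*16 = sqrt(2) + sqrt(9 + 16)*16 = sqrt(2) + sqrt(25)*16 = sqrt(2) + 5*16 = sqrt(2) + 80 = 80 + sqrt(2)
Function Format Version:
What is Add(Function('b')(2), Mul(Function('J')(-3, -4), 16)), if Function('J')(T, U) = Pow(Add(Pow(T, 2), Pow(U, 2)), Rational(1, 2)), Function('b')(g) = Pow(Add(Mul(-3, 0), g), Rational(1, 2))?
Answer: Add(80, Pow(2, Rational(1, 2))) ≈ 81.414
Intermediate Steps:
Function('b')(g) = Pow(g, Rational(1, 2)) (Function('b')(g) = Pow(Add(0, g), Rational(1, 2)) = Pow(g, Rational(1, 2)))
Add(Function('b')(2), Mul(Function('J')(-3, -4), 16)) = Add(Pow(2, Rational(1, 2)), Mul(Pow(Add(Pow(-3, 2), Pow(-4, 2)), Rational(1, 2)), 16)) = Add(Pow(2, Rational(1, 2)), Mul(Pow(Add(9, 16), Rational(1, 2)), 16)) = Add(Pow(2, Rational(1, 2)), Mul(Pow(25, Rational(1, 2)), 16)) = Add(Pow(2, Rational(1, 2)), Mul(5, 16)) = Add(Pow(2, Rational(1, 2)), 80) = Add(80, Pow(2, Rational(1, 2)))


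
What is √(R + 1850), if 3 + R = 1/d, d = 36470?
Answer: √2456622518770/36470 ≈ 42.977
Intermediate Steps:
R = -109409/36470 (R = -3 + 1/36470 = -109409/36470 ≈ -3.0000)
√(R + 1850) = √(-109409/36470 + 1850) = √(67360091/36470) = √2456622518770/36470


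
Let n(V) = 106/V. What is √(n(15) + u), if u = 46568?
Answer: √10479390/15 ≈ 215.81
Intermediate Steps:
√(n(15) + u) = √(106/15 + 46568) = √(698626/15) = √10479390/15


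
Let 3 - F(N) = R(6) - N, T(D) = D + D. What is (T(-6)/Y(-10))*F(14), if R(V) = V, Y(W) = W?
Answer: 66/5 ≈ 13.200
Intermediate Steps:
T(D) = 2*D
F(N) = -3 + N (F(N) = 3 - (6 - N) = 3 + (-6 + N) = -3 + N)
(T(-6)/Y(-10))*F(14) = ((2*(-6))/(-10))*(-3 + 14) = -12*(-1/10)*11 = (6/5)*11 = 66/5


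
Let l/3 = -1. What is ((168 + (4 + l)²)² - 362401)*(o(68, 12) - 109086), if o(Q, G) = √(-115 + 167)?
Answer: 36417270240 - 667680*√13 ≈ 3.6415e+10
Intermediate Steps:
l = -3 (l = 3*(-1) = -3)
o(Q, G) = 2*√13 (o(Q, G) = √52 = 2*√13)
((168 + (4 + l)²)² - 362401)*(o(68, 12) - 109086) = ((168 + (4 - 3)²)² - 362401)*(2*√13 - 109086) = ((168 + 1²)² - 362401)*(-109086 + 2*√13) = ((168 + 1)² - 362401)*(-109086 + 2*√13) = (169² - 362401)*(-109086 + 2*√13) = (28561 - 362401)*(-109086 + 2*√13) = -333840*(-109086 + 2*√13) = 36417270240 - 667680*√13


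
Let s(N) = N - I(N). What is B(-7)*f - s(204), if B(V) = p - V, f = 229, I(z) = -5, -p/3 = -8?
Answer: 6890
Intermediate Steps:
p = 24 (p = -3*(-8) = 24)
B(V) = 24 - V
s(N) = 5 + N (s(N) = N - 1*(-5) = N + 5 = 5 + N)
B(-7)*f - s(204) = (24 - 1*(-7))*229 - (5 + 204) = (24 + 7)*229 - 1*209 = 31*229 - 209 = 7099 - 209 = 6890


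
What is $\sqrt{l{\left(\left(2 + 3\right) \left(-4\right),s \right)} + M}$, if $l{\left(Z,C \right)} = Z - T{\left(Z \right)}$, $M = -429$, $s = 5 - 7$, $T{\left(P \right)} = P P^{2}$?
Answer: $3 \sqrt{839} \approx 86.896$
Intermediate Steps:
$T{\left(P \right)} = P^{3}$
$s = -2$
$l{\left(Z,C \right)} = Z - Z^{3}$
$\sqrt{l{\left(\left(2 + 3\right) \left(-4\right),s \right)} + M} = \sqrt{\left(\left(2 + 3\right) \left(-4\right) - \left(\left(2 + 3\right) \left(-4\right)\right)^{3}\right) - 429} = \sqrt{\left(5 \left(-4\right) - \left(5 \left(-4\right)\right)^{3}\right) - 429} = \sqrt{\left(-20 - \left(-20\right)^{3}\right) - 429} = \sqrt{\left(-20 - -8000\right) - 429} = \sqrt{\left(-20 + 8000\right) - 429} = \sqrt{7980 - 429} = \sqrt{7551} = 3 \sqrt{839}$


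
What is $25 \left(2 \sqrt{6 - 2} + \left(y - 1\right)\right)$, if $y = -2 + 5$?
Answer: $150$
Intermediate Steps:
$y = 3$
$25 \left(2 \sqrt{6 - 2} + \left(y - 1\right)\right) = 25 \left(2 \sqrt{6 - 2} + \left(3 - 1\right)\right) = 25 \left(2 \sqrt{4} + \left(3 - 1\right)\right) = 25 \left(2 \cdot 2 + 2\right) = 25 \left(4 + 2\right) = 25 \cdot 6 = 150$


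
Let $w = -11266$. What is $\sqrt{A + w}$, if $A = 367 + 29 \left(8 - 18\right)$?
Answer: $i \sqrt{11189} \approx 105.78 i$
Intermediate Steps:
$A = 77$ ($A = 367 + 29 \left(-10\right) = 367 - 290 = 77$)
$\sqrt{A + w} = \sqrt{77 - 11266} = \sqrt{-11189} = i \sqrt{11189}$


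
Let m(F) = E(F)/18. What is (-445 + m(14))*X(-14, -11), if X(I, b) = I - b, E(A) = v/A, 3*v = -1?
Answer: 336421/252 ≈ 1335.0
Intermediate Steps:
v = -1/3 (v = (1/3)*(-1) = -1/3 ≈ -0.33333)
E(A) = -1/(3*A)
m(F) = -1/(54*F) (m(F) = -1/(3*F)/18 = -1/(3*F)*(1/18) = -1/(54*F))
(-445 + m(14))*X(-14, -11) = (-445 - 1/54/14)*(-14 - 1*(-11)) = (-445 - 1/54*1/14)*(-14 + 11) = (-445 - 1/756)*(-3) = -336421/756*(-3) = 336421/252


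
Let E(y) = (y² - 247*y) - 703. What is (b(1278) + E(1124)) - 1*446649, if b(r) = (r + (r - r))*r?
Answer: 2171680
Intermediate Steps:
E(y) = -703 + y² - 247*y
b(r) = r² (b(r) = (r + 0)*r = r*r = r²)
(b(1278) + E(1124)) - 1*446649 = (1278² + (-703 + 1124² - 247*1124)) - 1*446649 = (1633284 + (-703 + 1263376 - 277628)) - 446649 = (1633284 + 985045) - 446649 = 2618329 - 446649 = 2171680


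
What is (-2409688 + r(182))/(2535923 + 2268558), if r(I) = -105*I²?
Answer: -5887708/4804481 ≈ -1.2255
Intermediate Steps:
(-2409688 + r(182))/(2535923 + 2268558) = (-2409688 - 105*182²)/(2535923 + 2268558) = (-2409688 - 105*33124)/4804481 = (-2409688 - 3478020)*(1/4804481) = -5887708*1/4804481 = -5887708/4804481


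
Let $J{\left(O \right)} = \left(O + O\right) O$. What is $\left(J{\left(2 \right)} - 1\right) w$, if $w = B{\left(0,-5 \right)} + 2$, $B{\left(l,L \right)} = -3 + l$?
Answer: $-7$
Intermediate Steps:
$J{\left(O \right)} = 2 O^{2}$ ($J{\left(O \right)} = 2 O O = 2 O^{2}$)
$w = -1$ ($w = \left(-3 + 0\right) + 2 = -3 + 2 = -1$)
$\left(J{\left(2 \right)} - 1\right) w = \left(2 \cdot 2^{2} - 1\right) \left(-1\right) = \left(2 \cdot 4 - 1\right) \left(-1\right) = \left(8 - 1\right) \left(-1\right) = 7 \left(-1\right) = -7$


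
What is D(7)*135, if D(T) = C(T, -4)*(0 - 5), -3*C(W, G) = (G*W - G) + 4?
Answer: -4500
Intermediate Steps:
C(W, G) = -4/3 + G/3 - G*W/3 (C(W, G) = -((G*W - G) + 4)/3 = -((-G + G*W) + 4)/3 = -(4 - G + G*W)/3 = -4/3 + G/3 - G*W/3)
D(T) = 40/3 - 20*T/3 (D(T) = (-4/3 + (⅓)*(-4) - ⅓*(-4)*T)*(0 - 5) = (-4/3 - 4/3 + 4*T/3)*(-5) = (-8/3 + 4*T/3)*(-5) = 40/3 - 20*T/3)
D(7)*135 = (40/3 - 20/3*7)*135 = (40/3 - 140/3)*135 = -100/3*135 = -4500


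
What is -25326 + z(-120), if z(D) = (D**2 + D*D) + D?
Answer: 3354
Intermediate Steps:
z(D) = D + 2*D**2 (z(D) = (D**2 + D**2) + D = 2*D**2 + D = D + 2*D**2)
-25326 + z(-120) = -25326 - 120*(1 + 2*(-120)) = -25326 - 120*(1 - 240) = -25326 - 120*(-239) = -25326 + 28680 = 3354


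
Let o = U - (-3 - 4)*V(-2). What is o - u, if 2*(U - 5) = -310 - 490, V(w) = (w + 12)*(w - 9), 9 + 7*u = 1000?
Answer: -9146/7 ≈ -1306.6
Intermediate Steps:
u = 991/7 (u = -9/7 + (⅐)*1000 = -9/7 + 1000/7 = 991/7 ≈ 141.57)
V(w) = (-9 + w)*(12 + w) (V(w) = (12 + w)*(-9 + w) = (-9 + w)*(12 + w))
U = -395 (U = 5 + (-310 - 490)/2 = 5 + (½)*(-800) = 5 - 400 = -395)
o = -1165 (o = -395 - (-3 - 4)*(-108 + (-2)² + 3*(-2)) = -395 - (-7)*(-108 + 4 - 6) = -395 - (-7)*(-110) = -395 - 1*770 = -395 - 770 = -1165)
o - u = -1165 - 1*991/7 = -1165 - 991/7 = -9146/7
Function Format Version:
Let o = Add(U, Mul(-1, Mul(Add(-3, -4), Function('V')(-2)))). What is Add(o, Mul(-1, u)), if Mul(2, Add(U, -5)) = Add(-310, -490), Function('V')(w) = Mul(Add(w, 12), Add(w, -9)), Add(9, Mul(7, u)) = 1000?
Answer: Rational(-9146, 7) ≈ -1306.6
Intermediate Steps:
u = Rational(991, 7) (u = Add(Rational(-9, 7), Mul(Rational(1, 7), 1000)) = Add(Rational(-9, 7), Rational(1000, 7)) = Rational(991, 7) ≈ 141.57)
Function('V')(w) = Mul(Add(-9, w), Add(12, w)) (Function('V')(w) = Mul(Add(12, w), Add(-9, w)) = Mul(Add(-9, w), Add(12, w)))
U = -395 (U = Add(5, Mul(Rational(1, 2), Add(-310, -490))) = Add(5, Mul(Rational(1, 2), -800)) = Add(5, -400) = -395)
o = -1165 (o = Add(-395, Mul(-1, Mul(Add(-3, -4), Add(-108, Pow(-2, 2), Mul(3, -2))))) = Add(-395, Mul(-1, Mul(-7, Add(-108, 4, -6)))) = Add(-395, Mul(-1, Mul(-7, -110))) = Add(-395, Mul(-1, 770)) = Add(-395, -770) = -1165)
Add(o, Mul(-1, u)) = Add(-1165, Mul(-1, Rational(991, 7))) = Add(-1165, Rational(-991, 7)) = Rational(-9146, 7)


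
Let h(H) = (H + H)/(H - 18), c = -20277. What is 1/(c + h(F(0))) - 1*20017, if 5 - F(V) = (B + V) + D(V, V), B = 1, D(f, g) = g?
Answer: -2841273038/141943 ≈ -20017.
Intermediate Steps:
F(V) = 4 - 2*V (F(V) = 5 - ((1 + V) + V) = 5 - (1 + 2*V) = 5 + (-1 - 2*V) = 4 - 2*V)
h(H) = 2*H/(-18 + H) (h(H) = (2*H)/(-18 + H) = 2*H/(-18 + H))
1/(c + h(F(0))) - 1*20017 = 1/(-20277 + 2*(4 - 2*0)/(-18 + (4 - 2*0))) - 1*20017 = 1/(-20277 + 2*(4 + 0)/(-18 + (4 + 0))) - 20017 = 1/(-20277 + 2*4/(-18 + 4)) - 20017 = 1/(-20277 + 2*4/(-14)) - 20017 = 1/(-20277 + 2*4*(-1/14)) - 20017 = 1/(-20277 - 4/7) - 20017 = 1/(-141943/7) - 20017 = -7/141943 - 20017 = -2841273038/141943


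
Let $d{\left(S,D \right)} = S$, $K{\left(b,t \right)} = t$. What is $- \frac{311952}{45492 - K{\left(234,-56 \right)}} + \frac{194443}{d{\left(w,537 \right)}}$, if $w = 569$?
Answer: $\frac{2169747269}{6479203} \approx 334.88$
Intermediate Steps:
$- \frac{311952}{45492 - K{\left(234,-56 \right)}} + \frac{194443}{d{\left(w,537 \right)}} = - \frac{311952}{45492 - -56} + \frac{194443}{569} = - \frac{311952}{45492 + 56} + 194443 \cdot \frac{1}{569} = - \frac{311952}{45548} + \frac{194443}{569} = \left(-311952\right) \frac{1}{45548} + \frac{194443}{569} = - \frac{77988}{11387} + \frac{194443}{569} = \frac{2169747269}{6479203}$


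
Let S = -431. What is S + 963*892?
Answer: 858565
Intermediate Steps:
S + 963*892 = -431 + 963*892 = -431 + 858996 = 858565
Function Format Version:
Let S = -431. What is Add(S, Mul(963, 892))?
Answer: 858565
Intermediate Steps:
Add(S, Mul(963, 892)) = Add(-431, Mul(963, 892)) = Add(-431, 858996) = 858565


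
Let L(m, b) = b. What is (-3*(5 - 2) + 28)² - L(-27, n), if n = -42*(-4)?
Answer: 193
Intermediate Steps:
n = 168
(-3*(5 - 2) + 28)² - L(-27, n) = (-3*(5 - 2) + 28)² - 1*168 = (-3*3 + 28)² - 168 = (-9 + 28)² - 168 = 19² - 168 = 361 - 168 = 193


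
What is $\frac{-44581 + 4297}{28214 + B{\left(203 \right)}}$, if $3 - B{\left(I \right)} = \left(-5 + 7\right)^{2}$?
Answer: $- \frac{40284}{28213} \approx -1.4279$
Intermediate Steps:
$B{\left(I \right)} = -1$ ($B{\left(I \right)} = 3 - \left(-5 + 7\right)^{2} = 3 - 2^{2} = 3 - 4 = -1$)
$\frac{-44581 + 4297}{28214 + B{\left(203 \right)}} = \frac{-44581 + 4297}{28214 - 1} = - \frac{40284}{28213}$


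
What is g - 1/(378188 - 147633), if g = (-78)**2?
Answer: 1402696619/230555 ≈ 6084.0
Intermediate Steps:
g = 6084
g - 1/(378188 - 147633) = 6084 - 1/(378188 - 147633) = 6084 - 1/230555 = 1402696619/230555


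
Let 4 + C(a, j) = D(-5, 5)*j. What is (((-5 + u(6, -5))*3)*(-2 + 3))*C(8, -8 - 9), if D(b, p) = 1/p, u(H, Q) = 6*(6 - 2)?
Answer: -2109/5 ≈ -421.80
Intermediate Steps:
u(H, Q) = 24 (u(H, Q) = 6*4 = 24)
C(a, j) = -4 + j/5
(((-5 + u(6, -5))*3)*(-2 + 3))*C(8, -8 - 9) = (((-5 + 24)*3)*(-2 + 3))*(-4 + (-8 - 9)/5) = ((19*3)*1)*(-4 + (⅕)*(-17)) = (57*1)*(-4 - 17/5) = 57*(-37/5) = -2109/5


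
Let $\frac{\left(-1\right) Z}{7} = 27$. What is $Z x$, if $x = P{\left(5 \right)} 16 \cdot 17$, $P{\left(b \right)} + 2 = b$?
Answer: $-154224$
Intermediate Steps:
$Z = -189$ ($Z = \left(-7\right) 27 = -189$)
$P{\left(b \right)} = -2 + b$
$x = 816$ ($x = \left(-2 + 5\right) 16 \cdot 17 = 3 \cdot 16 \cdot 17 = 48 \cdot 17 = 816$)
$Z x = \left(-189\right) 816 = -154224$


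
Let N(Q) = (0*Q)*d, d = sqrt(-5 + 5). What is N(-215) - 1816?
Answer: -1816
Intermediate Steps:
d = 0 (d = sqrt(0) = 0)
N(Q) = 0 (N(Q) = (0*Q)*0 = 0*0 = 0)
N(-215) - 1816 = 0 - 1816 = -1816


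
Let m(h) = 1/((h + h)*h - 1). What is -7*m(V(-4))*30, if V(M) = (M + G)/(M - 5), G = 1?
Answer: 270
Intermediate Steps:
V(M) = (1 + M)/(-5 + M) (V(M) = (M + 1)/(M - 5) = (1 + M)/(-5 + M))
m(h) = 1/(-1 + 2*h**2) (m(h) = 1/((2*h)*h - 1) = 1/(2*h**2 - 1) = 1/(-1 + 2*h**2))
-7*m(V(-4))*30 = -7/(-1 + 2*((1 - 4)/(-5 - 4))**2)*30 = -7/(-1 + 2*(-3/(-9))**2)*30 = -7/(-1 + 2*(-1/9*(-3))**2)*30 = -7/(-1 + 2*(1/3)**2)*30 = -7/(-1 + 2*(1/9))*30 = -7/(-1 + 2/9)*30 = -7/(-7/9)*30 = -7*(-9/7)*30 = 9*30 = 270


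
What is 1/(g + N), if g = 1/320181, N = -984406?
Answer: -320181/315188097485 ≈ -1.0158e-6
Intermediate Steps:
g = 1/320181 ≈ 3.1232e-6
1/(g + N) = 1/(1/320181 - 984406) = 1/(-315188097485/320181) = -320181/315188097485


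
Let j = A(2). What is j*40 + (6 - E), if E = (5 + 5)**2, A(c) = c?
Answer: -14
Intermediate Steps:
E = 100 (E = 10**2 = 100)
j = 2
j*40 + (6 - E) = 2*40 + (6 - 1*100) = 80 + (6 - 100) = 80 - 94 = -14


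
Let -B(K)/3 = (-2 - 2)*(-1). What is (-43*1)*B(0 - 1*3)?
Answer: 516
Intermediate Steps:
B(K) = -12 (B(K) = -3*(-2 - 2)*(-1) = -(-12)*(-1) = -3*4 = -12)
(-43*1)*B(0 - 1*3) = -43*1*(-12) = -43*(-12) = 516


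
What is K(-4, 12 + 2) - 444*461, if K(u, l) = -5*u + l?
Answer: -204650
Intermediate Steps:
K(u, l) = l - 5*u
K(-4, 12 + 2) - 444*461 = ((12 + 2) - 5*(-4)) - 444*461 = (14 + 20) - 204684 = 34 - 204684 = -204650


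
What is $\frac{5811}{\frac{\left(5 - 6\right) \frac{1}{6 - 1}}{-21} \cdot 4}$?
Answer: $\frac{610155}{4} \approx 1.5254 \cdot 10^{5}$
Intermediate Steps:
$\frac{5811}{\frac{\left(5 - 6\right) \frac{1}{6 - 1}}{-21} \cdot 4} = \frac{5811}{- \frac{1}{5} \left(- \frac{1}{21}\right) 4} = \frac{5811}{\left(-1\right) \frac{1}{5} \left(- \frac{1}{21}\right) 4} = \frac{5811}{\left(- \frac{1}{5}\right) \left(- \frac{1}{21}\right) 4} = \frac{5811}{\frac{1}{105} \cdot 4} = \frac{5811}{\frac{4}{105}} = 5811 \cdot \frac{105}{4} = \frac{610155}{4}$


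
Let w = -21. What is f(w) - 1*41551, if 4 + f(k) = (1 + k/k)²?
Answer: -41551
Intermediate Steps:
f(k) = 0 (f(k) = -4 + (1 + k/k)² = -4 + (1 + 1)² = -4 + 2² = -4 + 4 = 0)
f(w) - 1*41551 = 0 - 1*41551 = 0 - 41551 = -41551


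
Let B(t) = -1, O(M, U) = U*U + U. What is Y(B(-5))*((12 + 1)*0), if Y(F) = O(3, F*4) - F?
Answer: 0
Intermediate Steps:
O(M, U) = U + U**2 (O(M, U) = U**2 + U = U + U**2)
Y(F) = -F + 4*F*(1 + 4*F) (Y(F) = (F*4)*(1 + F*4) - F = (4*F)*(1 + 4*F) - F = 4*F*(1 + 4*F) - F = -F + 4*F*(1 + 4*F))
Y(B(-5))*((12 + 1)*0) = (-(3 + 16*(-1)))*((12 + 1)*0) = (-(3 - 16))*(13*0) = -1*(-13)*0 = 13*0 = 0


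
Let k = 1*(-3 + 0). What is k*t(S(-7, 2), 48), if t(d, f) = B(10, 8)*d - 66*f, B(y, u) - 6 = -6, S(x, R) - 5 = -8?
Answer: 9504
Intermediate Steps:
k = -3 (k = 1*(-3) = -3)
S(x, R) = -3 (S(x, R) = 5 - 8 = -3)
B(y, u) = 0 (B(y, u) = 6 - 6 = 0)
t(d, f) = -66*f (t(d, f) = 0*d - 66*f = 0 - 66*f = -66*f)
k*t(S(-7, 2), 48) = -(-198)*48 = -3*(-3168) = 9504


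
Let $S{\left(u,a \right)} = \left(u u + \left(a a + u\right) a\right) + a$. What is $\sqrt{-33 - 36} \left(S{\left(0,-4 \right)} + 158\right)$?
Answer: $90 i \sqrt{69} \approx 747.6 i$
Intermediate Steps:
$S{\left(u,a \right)} = a + u^{2} + a \left(u + a^{2}\right)$ ($S{\left(u,a \right)} = \left(u^{2} + \left(a^{2} + u\right) a\right) + a = \left(u^{2} + \left(u + a^{2}\right) a\right) + a = \left(u^{2} + a \left(u + a^{2}\right)\right) + a = a + u^{2} + a \left(u + a^{2}\right)$)
$\sqrt{-33 - 36} \left(S{\left(0,-4 \right)} + 158\right) = \sqrt{-33 - 36} \left(\left(-4 + \left(-4\right)^{3} + 0^{2} - 0\right) + 158\right) = \sqrt{-69} \left(\left(-4 - 64 + 0 + 0\right) + 158\right) = i \sqrt{69} \left(-68 + 158\right) = i \sqrt{69} \cdot 90 = 90 i \sqrt{69}$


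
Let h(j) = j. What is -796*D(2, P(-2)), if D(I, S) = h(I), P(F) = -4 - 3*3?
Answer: -1592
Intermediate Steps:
P(F) = -13 (P(F) = -4 - 9 = -13)
D(I, S) = I
-796*D(2, P(-2)) = -796*2 = -1592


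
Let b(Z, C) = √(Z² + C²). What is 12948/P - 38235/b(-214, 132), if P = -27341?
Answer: -12948/27341 - 7647*√15805/6322 ≈ -152.54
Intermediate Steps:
b(Z, C) = √(C² + Z²)
12948/P - 38235/b(-214, 132) = 12948/(-27341) - 38235/√(132² + (-214)²) = 12948*(-1/27341) - 38235/√(17424 + 45796) = -12948/27341 - 38235*√15805/31610 = -12948/27341 - 7647*√15805/6322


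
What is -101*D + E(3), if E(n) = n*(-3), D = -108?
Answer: 10899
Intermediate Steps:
E(n) = -3*n
-101*D + E(3) = -101*(-108) - 3*3 = 10908 - 9 = 10899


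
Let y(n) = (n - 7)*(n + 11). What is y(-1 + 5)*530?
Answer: -23850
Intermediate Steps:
y(n) = (-7 + n)*(11 + n)
y(-1 + 5)*530 = (-77 + (-1 + 5)² + 4*(-1 + 5))*530 = (-77 + 4² + 4*4)*530 = (-77 + 16 + 16)*530 = -45*530 = -23850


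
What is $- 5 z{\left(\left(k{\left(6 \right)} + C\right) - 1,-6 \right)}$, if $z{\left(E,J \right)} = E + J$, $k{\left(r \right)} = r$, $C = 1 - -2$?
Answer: $-10$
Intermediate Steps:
$C = 3$ ($C = 1 + 2 = 3$)
$- 5 z{\left(\left(k{\left(6 \right)} + C\right) - 1,-6 \right)} = - 5 \left(\left(\left(6 + 3\right) - 1\right) - 6\right) = - 5 \left(\left(9 - 1\right) - 6\right) = - 5 \left(8 - 6\right) = \left(-5\right) 2 = -10$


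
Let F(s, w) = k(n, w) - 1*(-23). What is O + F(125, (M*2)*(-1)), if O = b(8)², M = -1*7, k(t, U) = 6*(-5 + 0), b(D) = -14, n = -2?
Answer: 189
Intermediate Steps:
k(t, U) = -30 (k(t, U) = 6*(-5) = -30)
M = -7
F(s, w) = -7 (F(s, w) = -30 - 1*(-23) = -30 + 23 = -7)
O = 196 (O = (-14)² = 196)
O + F(125, (M*2)*(-1)) = 196 - 7 = 189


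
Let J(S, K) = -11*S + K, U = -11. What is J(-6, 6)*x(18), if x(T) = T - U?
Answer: 2088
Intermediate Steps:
x(T) = 11 + T (x(T) = T - 1*(-11) = T + 11 = 11 + T)
J(S, K) = K - 11*S
J(-6, 6)*x(18) = (6 - 11*(-6))*(11 + 18) = (6 + 66)*29 = 72*29 = 2088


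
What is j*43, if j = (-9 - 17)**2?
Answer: 29068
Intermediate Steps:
j = 676 (j = (-26)**2 = 676)
j*43 = 676*43 = 29068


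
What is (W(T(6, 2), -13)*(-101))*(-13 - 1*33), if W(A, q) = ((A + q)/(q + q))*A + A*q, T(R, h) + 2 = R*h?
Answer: -7782050/13 ≈ -5.9862e+5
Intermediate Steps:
T(R, h) = -2 + R*h
W(A, q) = A*q + A*(A + q)/(2*q) (W(A, q) = ((A + q)/((2*q)))*A + A*q = ((A + q)*(1/(2*q)))*A + A*q = ((A + q)/(2*q))*A + A*q = A*(A + q)/(2*q) + A*q = A*q + A*(A + q)/(2*q))
(W(T(6, 2), -13)*(-101))*(-13 - 1*33) = (((½)*(-2 + 6*2)*((-2 + 6*2) - 13*(1 + 2*(-13)))/(-13))*(-101))*(-13 - 1*33) = (((½)*(-2 + 12)*(-1/13)*((-2 + 12) - 13*(1 - 26)))*(-101))*(-13 - 33) = (((½)*10*(-1/13)*(10 - 13*(-25)))*(-101))*(-46) = (((½)*10*(-1/13)*(10 + 325))*(-101))*(-46) = (((½)*10*(-1/13)*335)*(-101))*(-46) = -1675/13*(-101)*(-46) = (169175/13)*(-46) = -7782050/13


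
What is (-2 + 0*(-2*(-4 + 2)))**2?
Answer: 4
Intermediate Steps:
(-2 + 0*(-2*(-4 + 2)))**2 = (-2 + 0*(-2*(-2)))**2 = (-2 + 0*4)**2 = (-2 + 0)**2 = (-2)**2 = 4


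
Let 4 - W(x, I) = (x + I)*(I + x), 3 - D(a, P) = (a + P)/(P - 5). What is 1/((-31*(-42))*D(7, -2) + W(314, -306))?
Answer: 1/4776 ≈ 0.00020938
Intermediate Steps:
D(a, P) = 3 - (P + a)/(-5 + P) (D(a, P) = 3 - (a + P)/(P - 5) = 3 - (P + a)/(-5 + P))
W(x, I) = 4 - (I + x)² (W(x, I) = 4 - (x + I)*(I + x) = 4 - (I + x)*(I + x) = 4 - (I + x)²)
1/((-31*(-42))*D(7, -2) + W(314, -306)) = 1/((-31*(-42))*((-15 - 1*7 + 2*(-2))/(-5 - 2)) + (4 - (-306 + 314)²)) = 1/(1302*((-15 - 7 - 4)/(-7)) + (4 - 1*8²)) = 1/(1302*(-⅐*(-26)) + (4 - 1*64)) = 1/(1302*(26/7) + (4 - 64)) = 1/(4836 - 60) = 1/4776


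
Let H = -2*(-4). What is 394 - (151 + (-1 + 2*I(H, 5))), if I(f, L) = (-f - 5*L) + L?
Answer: 300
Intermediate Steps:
H = 8
I(f, L) = -f - 4*L
394 - (151 + (-1 + 2*I(H, 5))) = 394 - (151 + (-1 + 2*(-1*8 - 4*5))) = 394 - (151 + (-1 + 2*(-8 - 20))) = 394 - (151 + (-1 + 2*(-28))) = 394 - (151 + (-1 - 56)) = 394 - (151 - 57) = 394 - 1*94 = 394 - 94 = 300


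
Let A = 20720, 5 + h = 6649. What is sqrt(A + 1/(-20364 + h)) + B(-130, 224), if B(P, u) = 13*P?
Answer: -1690 + sqrt(19899487930)/980 ≈ -1546.1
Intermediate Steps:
h = 6644 (h = -5 + 6649 = 6644)
sqrt(A + 1/(-20364 + h)) + B(-130, 224) = sqrt(20720 + 1/(-20364 + 6644)) + 13*(-130) = sqrt(20720 + 1/(-13720)) - 1690 = sqrt(20720 - 1/13720) - 1690 = sqrt(284278399/13720) - 1690 = sqrt(19899487930)/980 - 1690 = -1690 + sqrt(19899487930)/980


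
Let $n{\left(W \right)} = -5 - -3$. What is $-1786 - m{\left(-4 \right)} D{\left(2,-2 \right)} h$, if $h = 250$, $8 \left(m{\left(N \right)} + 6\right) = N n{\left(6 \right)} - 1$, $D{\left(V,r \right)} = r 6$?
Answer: $-17161$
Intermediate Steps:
$n{\left(W \right)} = -2$ ($n{\left(W \right)} = -5 + 3 = -2$)
$D{\left(V,r \right)} = 6 r$
$m{\left(N \right)} = - \frac{49}{8} - \frac{N}{4}$ ($m{\left(N \right)} = -6 + \frac{N \left(-2\right) - 1}{8} = -6 + \frac{- 2 N - 1}{8} = -6 + \frac{-1 - 2 N}{8} = -6 - \left(\frac{1}{8} + \frac{N}{4}\right) = - \frac{49}{8} - \frac{N}{4}$)
$-1786 - m{\left(-4 \right)} D{\left(2,-2 \right)} h = -1786 - \left(- \frac{49}{8} - -1\right) 6 \left(-2\right) 250 = -1786 - \left(- \frac{49}{8} + 1\right) \left(-12\right) 250 = -1786 - \left(- \frac{41}{8}\right) \left(-12\right) 250 = -1786 - \frac{123}{2} \cdot 250 = -1786 - 15375 = -17161$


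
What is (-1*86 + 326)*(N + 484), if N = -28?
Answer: 109440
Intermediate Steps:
(-1*86 + 326)*(N + 484) = (-1*86 + 326)*(-28 + 484) = (-86 + 326)*456 = 240*456 = 109440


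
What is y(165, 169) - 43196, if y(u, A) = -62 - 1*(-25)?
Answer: -43233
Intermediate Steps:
y(u, A) = -37 (y(u, A) = -62 + 25 = -37)
y(165, 169) - 43196 = -37 - 43196 = -43233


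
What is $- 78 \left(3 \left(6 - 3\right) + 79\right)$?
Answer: $-6864$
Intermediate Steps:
$- 78 \left(3 \left(6 - 3\right) + 79\right) = - 78 \left(3 \cdot 3 + 79\right) = - 78 \left(9 + 79\right) = \left(-78\right) 88 = -6864$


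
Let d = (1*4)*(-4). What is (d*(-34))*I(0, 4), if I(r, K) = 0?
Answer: 0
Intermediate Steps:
d = -16 (d = 4*(-4) = -16)
(d*(-34))*I(0, 4) = -16*(-34)*0 = 544*0 = 0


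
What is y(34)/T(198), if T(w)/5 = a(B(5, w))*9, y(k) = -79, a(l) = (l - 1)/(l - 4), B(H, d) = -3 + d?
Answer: -15089/8730 ≈ -1.7284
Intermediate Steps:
a(l) = (-1 + l)/(-4 + l)
T(w) = 45*(-4 + w)/(-7 + w) (T(w) = 5*(((-1 + (-3 + w))/(-4 + (-3 + w)))*9) = 5*(((-4 + w)/(-7 + w))*9) = 5*(9*(-4 + w)/(-7 + w)) = 45*(-4 + w)/(-7 + w))
y(34)/T(198) = -79*(-7 + 198)/(45*(-4 + 198)) = -79/(45*194/191) = -79/(45*(1/191)*194) = -79/8730/191 = -79*191/8730 = -15089/8730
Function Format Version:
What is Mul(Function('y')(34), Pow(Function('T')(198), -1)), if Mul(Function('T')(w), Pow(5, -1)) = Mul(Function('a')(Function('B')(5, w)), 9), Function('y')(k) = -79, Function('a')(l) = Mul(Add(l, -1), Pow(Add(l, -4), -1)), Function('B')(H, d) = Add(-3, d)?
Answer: Rational(-15089, 8730) ≈ -1.7284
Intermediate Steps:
Function('a')(l) = Mul(Pow(Add(-4, l), -1), Add(-1, l)) (Function('a')(l) = Mul(Add(-1, l), Pow(Add(-4, l), -1)) = Mul(Pow(Add(-4, l), -1), Add(-1, l)))
Function('T')(w) = Mul(45, Pow(Add(-7, w), -1), Add(-4, w)) (Function('T')(w) = Mul(5, Mul(Mul(Pow(Add(-4, Add(-3, w)), -1), Add(-1, Add(-3, w))), 9)) = Mul(5, Mul(Mul(Pow(Add(-7, w), -1), Add(-4, w)), 9)) = Mul(5, Mul(9, Pow(Add(-7, w), -1), Add(-4, w))) = Mul(45, Pow(Add(-7, w), -1), Add(-4, w)))
Mul(Function('y')(34), Pow(Function('T')(198), -1)) = Mul(-79, Pow(Mul(45, Pow(Add(-7, 198), -1), Add(-4, 198)), -1)) = Mul(-79, Pow(Mul(45, Pow(191, -1), 194), -1)) = Mul(-79, Pow(Mul(45, Rational(1, 191), 194), -1)) = Mul(-79, Pow(Rational(8730, 191), -1)) = Mul(-79, Rational(191, 8730)) = Rational(-15089, 8730)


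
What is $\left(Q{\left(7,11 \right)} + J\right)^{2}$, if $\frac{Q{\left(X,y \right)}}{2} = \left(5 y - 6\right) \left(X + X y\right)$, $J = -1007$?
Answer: $52200625$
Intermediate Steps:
$Q{\left(X,y \right)} = 2 \left(-6 + 5 y\right) \left(X + X y\right)$ ($Q{\left(X,y \right)} = 2 \left(5 y - 6\right) \left(X + X y\right) = 2 \left(-6 + 5 y\right) \left(X + X y\right)$)
$\left(Q{\left(7,11 \right)} + J\right)^{2} = \left(2 \cdot 7 \left(-6 - 11 + 5 \cdot 11^{2}\right) - 1007\right)^{2} = \left(2 \cdot 7 \left(-6 - 11 + 5 \cdot 121\right) - 1007\right)^{2} = \left(2 \cdot 7 \left(-6 - 11 + 605\right) - 1007\right)^{2} = \left(2 \cdot 7 \cdot 588 - 1007\right)^{2} = \left(8232 - 1007\right)^{2} = 7225^{2} = 52200625$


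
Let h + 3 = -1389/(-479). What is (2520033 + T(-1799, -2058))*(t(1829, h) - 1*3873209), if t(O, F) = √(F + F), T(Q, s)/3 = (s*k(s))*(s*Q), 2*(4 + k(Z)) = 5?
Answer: -132811985290577655 + 137159637180*I*√2874/479 ≈ -1.3281e+17 + 1.5351e+10*I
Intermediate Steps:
k(Z) = -3/2 (k(Z) = -4 + (½)*5 = -4 + 5/2 = -3/2)
h = -48/479 (h = -3 - 1389/(-479) = -3 - 1389*(-1/479) = -3 + 1389/479 = -48/479 ≈ -0.10021)
T(Q, s) = -9*Q*s²/2 (T(Q, s) = 3*((s*(-3/2))*(s*Q)) = 3*((-3*s/2)*(Q*s)) = 3*(-3*Q*s²/2) = -9*Q*s²/2)
t(O, F) = √2*√F (t(O, F) = √(2*F) = √2*√F)
(2520033 + T(-1799, -2058))*(t(1829, h) - 1*3873209) = (2520033 - 9/2*(-1799)*(-2058)²)*(√2*√(-48/479) - 1*3873209) = (2520033 - 9/2*(-1799)*4235364)*(√2*(4*I*√1437/479) - 3873209) = (2520033 + 34287389262)*(4*I*√2874/479 - 3873209) = 34289909295*(-3873209 + 4*I*√2874/479) = -132811985290577655 + 137159637180*I*√2874/479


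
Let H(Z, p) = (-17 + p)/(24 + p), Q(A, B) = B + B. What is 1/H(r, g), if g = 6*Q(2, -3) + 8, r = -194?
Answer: 4/45 ≈ 0.088889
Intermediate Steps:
Q(A, B) = 2*B
g = -28 (g = 6*(2*(-3)) + 8 = 6*(-6) + 8 = -36 + 8 = -28)
H(Z, p) = (-17 + p)/(24 + p)
1/H(r, g) = 1/((-17 - 28)/(24 - 28)) = 1/(-45/(-4)) = 1/(-1/4*(-45)) = 1/(45/4) = 4/45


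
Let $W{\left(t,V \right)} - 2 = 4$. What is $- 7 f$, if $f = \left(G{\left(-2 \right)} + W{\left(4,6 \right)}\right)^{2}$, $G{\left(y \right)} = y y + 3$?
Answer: $-1183$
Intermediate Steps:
$W{\left(t,V \right)} = 6$ ($W{\left(t,V \right)} = 2 + 4 = 6$)
$G{\left(y \right)} = 3 + y^{2}$ ($G{\left(y \right)} = y^{2} + 3 = 3 + y^{2}$)
$f = 169$ ($f = \left(\left(3 + \left(-2\right)^{2}\right) + 6\right)^{2} = \left(\left(3 + 4\right) + 6\right)^{2} = \left(7 + 6\right)^{2} = 13^{2} = 169$)
$- 7 f = \left(-7\right) 169 = -1183$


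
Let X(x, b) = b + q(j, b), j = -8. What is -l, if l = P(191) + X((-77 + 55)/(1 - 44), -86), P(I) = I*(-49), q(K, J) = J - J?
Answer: 9445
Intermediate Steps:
q(K, J) = 0
P(I) = -49*I
X(x, b) = b (X(x, b) = b + 0 = b)
l = -9445 (l = -49*191 - 86 = -9359 - 86 = -9445)
-l = -1*(-9445) = 9445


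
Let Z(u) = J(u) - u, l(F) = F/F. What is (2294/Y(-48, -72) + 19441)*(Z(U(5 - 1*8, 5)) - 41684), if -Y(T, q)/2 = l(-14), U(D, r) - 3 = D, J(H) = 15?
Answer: -762292686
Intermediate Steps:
l(F) = 1
U(D, r) = 3 + D
Y(T, q) = -2 (Y(T, q) = -2*1 = -2)
Z(u) = 15 - u
(2294/Y(-48, -72) + 19441)*(Z(U(5 - 1*8, 5)) - 41684) = (2294/(-2) + 19441)*((15 - (3 + (5 - 1*8))) - 41684) = (2294*(-½) + 19441)*((15 - (3 + (5 - 8))) - 41684) = (-1147 + 19441)*((15 - (3 - 3)) - 41684) = 18294*((15 - 1*0) - 41684) = 18294*((15 + 0) - 41684) = 18294*(15 - 41684) = 18294*(-41669) = -762292686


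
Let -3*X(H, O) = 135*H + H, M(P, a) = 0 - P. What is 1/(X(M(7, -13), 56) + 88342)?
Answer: 3/265978 ≈ 1.1279e-5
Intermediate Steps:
M(P, a) = -P
X(H, O) = -136*H/3 (X(H, O) = -(135*H + H)/3 = -136*H/3)
1/(X(M(7, -13), 56) + 88342) = 1/(-(-136)*7/3 + 88342) = 1/(-136/3*(-7) + 88342) = 1/(952/3 + 88342) = 1/(265978/3) = 3/265978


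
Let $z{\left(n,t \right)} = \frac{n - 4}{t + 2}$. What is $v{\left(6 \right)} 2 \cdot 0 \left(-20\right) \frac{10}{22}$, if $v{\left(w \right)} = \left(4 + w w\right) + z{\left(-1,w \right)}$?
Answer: $0$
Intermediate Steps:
$z{\left(n,t \right)} = \frac{-4 + n}{2 + t}$
$v{\left(w \right)} = 4 + w^{2} - \frac{5}{2 + w}$ ($v{\left(w \right)} = \left(4 + w w\right) + \frac{-4 - 1}{2 + w} = \left(4 + w^{2}\right) + \frac{1}{2 + w} \left(-5\right) = \left(4 + w^{2}\right) - \frac{5}{2 + w} = 4 + w^{2} - \frac{5}{2 + w}$)
$v{\left(6 \right)} 2 \cdot 0 \left(-20\right) \frac{10}{22} = \frac{-5 + \left(2 + 6\right) \left(4 + 6^{2}\right)}{2 + 6} \cdot 2 \cdot 0 \left(-20\right) \frac{10}{22} = \frac{-5 + 8 \left(4 + 36\right)}{8} \cdot 0 \left(-20\right) 10 \cdot \frac{1}{22} = \frac{-5 + 8 \cdot 40}{8} \cdot 0 \left(-20\right) \frac{5}{11} = \frac{-5 + 320}{8} \cdot 0 \left(-20\right) \frac{5}{11} = \frac{1}{8} \cdot 315 \cdot 0 \left(-20\right) \frac{5}{11} = \frac{315}{8} \cdot 0 \left(-20\right) \frac{5}{11} = 0 \left(-20\right) \frac{5}{11} = 0 \cdot \frac{5}{11} = 0$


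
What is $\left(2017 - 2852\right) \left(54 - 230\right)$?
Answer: $146960$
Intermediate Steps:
$\left(2017 - 2852\right) \left(54 - 230\right) = - 835 \left(54 - 230\right) = \left(-835\right) \left(-176\right) = 146960$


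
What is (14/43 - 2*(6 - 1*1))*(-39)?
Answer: 16224/43 ≈ 377.30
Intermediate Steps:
(14/43 - 2*(6 - 1*1))*(-39) = (14*(1/43) - 2*(6 - 1))*(-39) = (14/43 - 2*5)*(-39) = (14/43 - 10)*(-39) = -416/43*(-39) = 16224/43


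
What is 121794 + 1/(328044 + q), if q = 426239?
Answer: 91867143703/754283 ≈ 1.2179e+5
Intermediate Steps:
121794 + 1/(328044 + q) = 121794 + 1/(328044 + 426239) = 121794 + 1/754283 = 91867143703/754283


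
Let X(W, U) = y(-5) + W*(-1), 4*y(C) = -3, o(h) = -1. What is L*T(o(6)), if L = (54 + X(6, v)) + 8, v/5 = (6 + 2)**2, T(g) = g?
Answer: -221/4 ≈ -55.250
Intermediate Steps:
y(C) = -3/4 (y(C) = (1/4)*(-3) = -3/4)
v = 320 (v = 5*(6 + 2)**2 = 5*8**2 = 5*64 = 320)
X(W, U) = -3/4 - W (X(W, U) = -3/4 + W*(-1) = -3/4 - W)
L = 221/4 (L = (54 + (-3/4 - 1*6)) + 8 = (54 + (-3/4 - 6)) + 8 = (54 - 27/4) + 8 = 189/4 + 8 = 221/4 ≈ 55.250)
L*T(o(6)) = (221/4)*(-1) = -221/4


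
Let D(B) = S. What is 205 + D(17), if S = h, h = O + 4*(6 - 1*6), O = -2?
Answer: 203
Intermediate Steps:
h = -2 (h = -2 + 4*(6 - 1*6) = -2 + 4*(6 - 6) = -2 + 4*0 = -2 + 0 = -2)
S = -2
D(B) = -2
205 + D(17) = 205 - 2 = 203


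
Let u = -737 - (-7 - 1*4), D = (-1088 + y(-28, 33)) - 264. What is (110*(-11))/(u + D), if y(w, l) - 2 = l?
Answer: 1210/2043 ≈ 0.59227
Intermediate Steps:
y(w, l) = 2 + l
D = -1317 (D = (-1088 + (2 + 33)) - 264 = (-1088 + 35) - 264 = -1053 - 264 = -1317)
u = -726 (u = -737 - (-7 - 4) = -737 - 1*(-11) = -737 + 11 = -726)
(110*(-11))/(u + D) = (110*(-11))/(-726 - 1317) = -1210/(-2043) = -1210*(-1/2043) = 1210/2043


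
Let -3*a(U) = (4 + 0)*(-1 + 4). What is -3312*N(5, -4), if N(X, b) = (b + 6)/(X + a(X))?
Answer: -6624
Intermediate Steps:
a(U) = -4 (a(U) = -(4 + 0)*(-1 + 4)/3 = -4*3/3 = -1/3*12 = -4)
N(X, b) = (6 + b)/(-4 + X) (N(X, b) = (b + 6)/(X - 4) = (6 + b)/(-4 + X))
-3312*N(5, -4) = -3312*(6 - 4)/(-4 + 5) = -3312*2/1 = -3312*2 = -6624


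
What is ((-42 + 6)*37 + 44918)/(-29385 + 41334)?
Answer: 43586/11949 ≈ 3.6477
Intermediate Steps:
((-42 + 6)*37 + 44918)/(-29385 + 41334) = (-36*37 + 44918)/11949 = (-1332 + 44918)*(1/11949) = 43586*(1/11949) = 43586/11949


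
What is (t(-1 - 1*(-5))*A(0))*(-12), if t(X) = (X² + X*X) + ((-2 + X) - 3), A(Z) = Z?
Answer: 0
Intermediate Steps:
t(X) = -5 + X + 2*X² (t(X) = (X² + X²) + (-5 + X) = 2*X² + (-5 + X) = -5 + X + 2*X²)
(t(-1 - 1*(-5))*A(0))*(-12) = ((-5 + (-1 - 1*(-5)) + 2*(-1 - 1*(-5))²)*0)*(-12) = ((-5 + (-1 + 5) + 2*(-1 + 5)²)*0)*(-12) = ((-5 + 4 + 2*4²)*0)*(-12) = ((-5 + 4 + 2*16)*0)*(-12) = ((-5 + 4 + 32)*0)*(-12) = (31*0)*(-12) = 0*(-12) = 0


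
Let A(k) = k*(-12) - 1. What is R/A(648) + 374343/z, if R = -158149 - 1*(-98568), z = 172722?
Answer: 400067121/40704818 ≈ 9.8285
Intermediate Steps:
A(k) = -1 - 12*k (A(k) = -12*k - 1 = -1 - 12*k)
R = -59581 (R = -158149 + 98568 = -59581)
R/A(648) + 374343/z = -59581/(-1 - 12*648) + 374343/172722 = -59581/(-1 - 7776) + 374343*(1/172722) = -59581/(-7777) + 124781/57574 = -59581*(-1/7777) + 124781/57574 = 59581/7777 + 124781/57574 = 400067121/40704818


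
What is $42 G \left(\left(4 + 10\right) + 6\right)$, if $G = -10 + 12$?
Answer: $1680$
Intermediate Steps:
$G = 2$
$42 G \left(\left(4 + 10\right) + 6\right) = 42 \cdot 2 \left(\left(4 + 10\right) + 6\right) = 84 \left(14 + 6\right) = 84 \cdot 20 = 1680$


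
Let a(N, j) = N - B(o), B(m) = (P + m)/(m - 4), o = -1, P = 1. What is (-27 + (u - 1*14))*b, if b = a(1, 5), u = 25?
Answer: -16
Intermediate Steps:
B(m) = (1 + m)/(-4 + m) (B(m) = (1 + m)/(m - 4) = (1 + m)/(-4 + m))
a(N, j) = N (a(N, j) = N - (1 - 1)/(-4 - 1) = N - 0/(-5) = N - (-1)*0/5 = N - 1*0 = N + 0 = N)
b = 1
(-27 + (u - 1*14))*b = (-27 + (25 - 1*14))*1 = (-27 + (25 - 14))*1 = (-27 + 11)*1 = -16*1 = -16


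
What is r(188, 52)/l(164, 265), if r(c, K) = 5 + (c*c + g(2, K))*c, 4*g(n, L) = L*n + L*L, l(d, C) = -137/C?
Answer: -1795813045/137 ≈ -1.3108e+7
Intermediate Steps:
g(n, L) = L²/4 + L*n/4 (g(n, L) = (L*n + L*L)/4 = (L*n + L²)/4 = (L² + L*n)/4 = L²/4 + L*n/4)
r(c, K) = 5 + c*(c² + K*(2 + K)/4) (r(c, K) = 5 + (c*c + K*(K + 2)/4)*c = 5 + (c² + K*(2 + K)/4)*c = 5 + c*(c² + K*(2 + K)/4))
r(188, 52)/l(164, 265) = (5 + 188³ + (¼)*52*188*(2 + 52))/((-137/265)) = (5 + 6644672 + (¼)*52*188*54)/((-137*1/265)) = (5 + 6644672 + 131976)/(-137/265) = 6776653*(-265/137) = -1795813045/137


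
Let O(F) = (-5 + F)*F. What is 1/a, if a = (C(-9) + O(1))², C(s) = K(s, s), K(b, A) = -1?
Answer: 1/25 ≈ 0.040000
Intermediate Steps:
C(s) = -1
O(F) = F*(-5 + F)
a = 25 (a = (-1 + 1*(-5 + 1))² = (-1 + 1*(-4))² = (-1 - 4)² = (-5)² = 25)
1/a = 1/25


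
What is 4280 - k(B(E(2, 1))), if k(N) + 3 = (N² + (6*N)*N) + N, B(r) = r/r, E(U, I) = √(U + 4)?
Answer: 4275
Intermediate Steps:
E(U, I) = √(4 + U)
B(r) = 1
k(N) = -3 + N + 7*N² (k(N) = -3 + ((N² + (6*N)*N) + N) = -3 + ((N² + 6*N²) + N) = -3 + (7*N² + N) = -3 + (N + 7*N²) = -3 + N + 7*N²)
4280 - k(B(E(2, 1))) = 4280 - (-3 + 1 + 7*1²) = 4280 - (-3 + 1 + 7*1) = 4280 - (-3 + 1 + 7) = 4280 - 1*5 = 4280 - 5 = 4275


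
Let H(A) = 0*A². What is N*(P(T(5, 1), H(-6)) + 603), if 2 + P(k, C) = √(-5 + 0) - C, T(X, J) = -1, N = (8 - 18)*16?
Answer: -96160 - 160*I*√5 ≈ -96160.0 - 357.77*I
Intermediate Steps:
N = -160 (N = -10*16 = -160)
H(A) = 0
P(k, C) = -2 - C + I*√5 (P(k, C) = -2 + (√(-5 + 0) - C) = -2 + (√(-5) - C) = -2 + (I*√5 - C) = -2 + (-C + I*√5) = -2 - C + I*√5)
N*(P(T(5, 1), H(-6)) + 603) = -160*((-2 - 1*0 + I*√5) + 603) = -160*((-2 + 0 + I*√5) + 603) = -160*((-2 + I*√5) + 603) = -160*(601 + I*√5) = -96160 - 160*I*√5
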